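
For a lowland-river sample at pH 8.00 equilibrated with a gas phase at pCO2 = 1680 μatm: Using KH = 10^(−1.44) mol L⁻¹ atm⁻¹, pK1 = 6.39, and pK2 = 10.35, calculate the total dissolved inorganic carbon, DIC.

[CO2*] = KH · pCO2 = 10^(−1.44) × 1680×10^-6 = 6.100×10^-5 mol/L
α₀ = 1/(1 + K1/[H⁺] + K1K2/[H⁺]²) = 1/(1 + 10^+1.61 + 10^-0.74) = 0.02385
DIC = [CO2*]/α₀ = 6.100×10^-5 / 0.02385 = 2.56 mmol/L

DIC = 2.56 mmol/L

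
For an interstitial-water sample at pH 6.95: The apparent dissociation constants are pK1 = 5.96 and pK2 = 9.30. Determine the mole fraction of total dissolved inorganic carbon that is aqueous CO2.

α₀ = 0.0925

α₀ = 1 / (1 + K1/[H⁺] + K1K2/[H⁺]²) = 1 / (1 + 10^+0.99 + 10^-1.36)
   = 1 / (1 + 9.7724 + 0.043652) = 1/10.816 = 0.09246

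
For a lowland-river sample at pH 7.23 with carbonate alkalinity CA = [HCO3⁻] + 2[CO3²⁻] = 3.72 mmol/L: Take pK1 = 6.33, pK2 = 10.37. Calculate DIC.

CA = [HCO3⁻] + 2[CO3²⁻] = (α₁ + 2α₂)·DIC
At pH 7.23: [H⁺]/K1 = 10^-0.90 = 0.12589, K2/[H⁺] = 10^-3.14 = 0.00072444
α₁ = 1/(1 + 0.12589 + 0.00072444) = 1/1.1266 = 0.8876; α₂ = α₁·K2/[H⁺] = 0.0006430
α₁ + 2α₂ = 0.8889
DIC = CA / (α₁ + 2α₂) = 3.72 / 0.8889 = 4.18 mmol/L

DIC = 4.18 mmol/L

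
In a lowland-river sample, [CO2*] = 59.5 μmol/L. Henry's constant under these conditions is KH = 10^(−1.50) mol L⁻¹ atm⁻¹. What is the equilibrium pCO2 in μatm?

KH = 10^(−1.50) = 3.162×10^-2 mol L⁻¹ atm⁻¹
pCO2 = [CO2*]/KH = 59.5×10^-6 / 3.162×10^-2 = 1.88×10^-3 atm = 1880 μatm

pCO2 = 1880 μatm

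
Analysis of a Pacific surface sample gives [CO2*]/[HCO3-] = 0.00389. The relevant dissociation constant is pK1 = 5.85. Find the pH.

pH = 8.26

From K1 = [H⁺][HCO3-]/[CO2*]:  pH = pK1 − log₁₀([CO2*]/[HCO3-])
log₁₀(0.00389) = -2.410
pH = 5.85 − (-2.410) = 8.26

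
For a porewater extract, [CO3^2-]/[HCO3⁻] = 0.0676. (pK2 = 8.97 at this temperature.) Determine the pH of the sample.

From K2 = [H⁺][CO3^2-]/[HCO3⁻]:  pH = pK2 + log₁₀([CO3^2-]/[HCO3⁻])
log₁₀(0.0676) = -1.170
pH = 8.97 + (-1.170) = 7.80

pH = 7.80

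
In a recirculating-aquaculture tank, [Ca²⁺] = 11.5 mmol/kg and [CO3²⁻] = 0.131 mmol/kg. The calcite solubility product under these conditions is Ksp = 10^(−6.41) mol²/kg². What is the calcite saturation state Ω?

Ksp = 10^(−6.41) = 3.890×10^-7
Ω = [Ca²⁺][CO3²⁻]/Ksp = (11.5×10^-3)(0.131×10^-3) / 3.890×10^-7 = 3.87

Ω = 3.87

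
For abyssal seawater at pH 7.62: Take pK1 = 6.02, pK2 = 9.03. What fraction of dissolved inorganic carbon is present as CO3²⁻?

α₂ = 0.0366

α₂ = 1 / (1 + [H⁺]/K2 + [H⁺]²/(K1K2)) = 1 / (1 + 10^+1.41 + 10^-0.19)
   = 1 / (1 + 25.704 + 0.64565) = 1/27.350 = 0.03656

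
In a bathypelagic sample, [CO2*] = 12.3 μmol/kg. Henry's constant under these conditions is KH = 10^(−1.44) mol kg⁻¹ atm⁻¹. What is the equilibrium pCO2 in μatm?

KH = 10^(−1.44) = 3.631×10^-2 mol kg⁻¹ atm⁻¹
pCO2 = [CO2*]/KH = 12.3×10^-6 / 3.631×10^-2 = 3.39×10^-4 atm = 339 μatm

pCO2 = 339 μatm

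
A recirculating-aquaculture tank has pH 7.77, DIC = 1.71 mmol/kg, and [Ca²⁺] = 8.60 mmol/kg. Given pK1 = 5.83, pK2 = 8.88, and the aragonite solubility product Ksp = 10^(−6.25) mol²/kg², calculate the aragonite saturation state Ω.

Ω = 1.86

α₂ = 1 / (1 + [H⁺]/K2 + [H⁺]²/(K1K2)) = 1 / (1 + 10^+1.11 + 10^-0.83)
   = 1 / (1 + 12.882 + 0.14791) = 1/14.030 = 0.07127
[CO3²⁻] = α₂ × DIC = 0.07127 × 1.71 = 0.1219 mmol/kg
Ksp = 10^(−6.25) = 5.623×10^-7
Ω = [Ca²⁺][CO3²⁻]/Ksp = (8.60×10^-3)(1.219×10^-4) / 5.623×10^-7 = 1.86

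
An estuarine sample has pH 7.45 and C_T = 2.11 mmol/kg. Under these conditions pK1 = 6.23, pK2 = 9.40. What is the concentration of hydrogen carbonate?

[HCO3⁻] = 1.97 mmol/kg

α₁ = 1 / (1 + [H⁺]/K1 + K2/[H⁺]) = 1 / (1 + 10^-1.22 + 10^-1.95)
   = 1 / (1 + 0.060256 + 0.011220) = 1/1.0715 = 0.9333
[HCO3⁻] = α₁ × DIC = 0.9333 × 2.11 = 1.97 mmol/kg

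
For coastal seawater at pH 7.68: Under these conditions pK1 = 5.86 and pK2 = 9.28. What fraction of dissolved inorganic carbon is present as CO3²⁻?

α₂ = 1 / (1 + [H⁺]/K2 + [H⁺]²/(K1K2)) = 1 / (1 + 10^+1.60 + 10^-0.22)
   = 1 / (1 + 39.811 + 0.60256) = 1/41.413 = 0.02415

α₂ = 0.0241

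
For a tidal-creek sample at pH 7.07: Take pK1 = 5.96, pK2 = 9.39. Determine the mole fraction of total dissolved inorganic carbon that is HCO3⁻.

α₁ = 0.924

α₁ = 1 / (1 + [H⁺]/K1 + K2/[H⁺]) = 1 / (1 + 10^-1.11 + 10^-2.32)
   = 1 / (1 + 0.077625 + 0.0047863) = 1/1.0824 = 0.9239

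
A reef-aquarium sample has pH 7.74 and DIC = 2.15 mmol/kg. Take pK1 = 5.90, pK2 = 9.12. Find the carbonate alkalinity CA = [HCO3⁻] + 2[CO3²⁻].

CA = 2.21 mmol/kg

CA = [HCO3⁻] + 2[CO3²⁻] = (α₁ + 2α₂)·DIC
At pH 7.74: [H⁺]/K1 = 10^-1.84 = 0.014454, K2/[H⁺] = 10^-1.38 = 0.041687
α₁ = 1/(1 + 0.014454 + 0.041687) = 1/1.0561 = 0.9468; α₂ = α₁·K2/[H⁺] = 0.03947
α₁ + 2α₂ = 1.0258
CA = 1.0258 × 2.15 = 2.21 mmol/kg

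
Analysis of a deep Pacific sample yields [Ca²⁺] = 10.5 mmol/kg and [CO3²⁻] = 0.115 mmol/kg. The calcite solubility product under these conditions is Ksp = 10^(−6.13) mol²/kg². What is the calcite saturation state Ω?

Ksp = 10^(−6.13) = 7.413×10^-7
Ω = [Ca²⁺][CO3²⁻]/Ksp = (10.5×10^-3)(0.115×10^-3) / 7.413×10^-7 = 1.63

Ω = 1.63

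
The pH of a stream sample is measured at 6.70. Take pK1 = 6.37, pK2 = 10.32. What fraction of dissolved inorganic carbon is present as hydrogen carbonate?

α₁ = 0.681

α₁ = 1 / (1 + [H⁺]/K1 + K2/[H⁺]) = 1 / (1 + 10^-0.33 + 10^-3.62)
   = 1 / (1 + 0.46774 + 0.00023988) = 1/1.4680 = 0.6812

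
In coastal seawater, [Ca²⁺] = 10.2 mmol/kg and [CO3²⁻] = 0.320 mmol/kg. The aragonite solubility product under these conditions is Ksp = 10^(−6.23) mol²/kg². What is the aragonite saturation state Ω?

Ksp = 10^(−6.23) = 5.888×10^-7
Ω = [Ca²⁺][CO3²⁻]/Ksp = (10.2×10^-3)(0.320×10^-3) / 5.888×10^-7 = 5.54

Ω = 5.54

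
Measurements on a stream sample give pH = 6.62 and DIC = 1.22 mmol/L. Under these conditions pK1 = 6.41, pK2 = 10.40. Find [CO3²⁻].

[CO3²⁻] = 0.125 μmol/L

α₂ = 1 / (1 + [H⁺]/K2 + [H⁺]²/(K1K2)) = 1 / (1 + 10^+3.78 + 10^+3.57)
   = 1 / (1 + 6025.6 + 3715.4) = 1/9741.9 = 0.0001026
[CO3²⁻] = α₂ × DIC = 0.0001026 × 1.22 = 0.000125 mmol/L = 0.125 μmol/L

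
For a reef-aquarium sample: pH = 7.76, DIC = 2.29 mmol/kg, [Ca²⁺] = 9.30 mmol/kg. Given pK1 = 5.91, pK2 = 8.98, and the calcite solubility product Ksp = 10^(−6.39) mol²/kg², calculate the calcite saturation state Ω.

α₂ = 1 / (1 + [H⁺]/K2 + [H⁺]²/(K1K2)) = 1 / (1 + 10^+1.22 + 10^-0.63)
   = 1 / (1 + 16.596 + 0.23442) = 1/17.830 = 0.05608
[CO3²⁻] = α₂ × DIC = 0.05608 × 2.29 = 0.1284 mmol/kg
Ksp = 10^(−6.39) = 4.074×10^-7
Ω = [Ca²⁺][CO3²⁻]/Ksp = (9.30×10^-3)(1.284×10^-4) / 4.074×10^-7 = 2.93

Ω = 2.93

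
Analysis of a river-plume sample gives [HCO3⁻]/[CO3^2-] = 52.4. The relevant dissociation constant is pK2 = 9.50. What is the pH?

pH = 7.78

From K2 = [H⁺][CO3^2-]/[HCO3⁻]:  pH = pK2 − log₁₀([HCO3⁻]/[CO3^2-])
log₁₀(52.4) = +1.719
pH = 9.50 − (+1.719) = 7.78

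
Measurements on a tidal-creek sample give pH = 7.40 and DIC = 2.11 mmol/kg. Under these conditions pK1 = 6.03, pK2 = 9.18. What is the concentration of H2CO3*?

α₀ = 1 / (1 + K1/[H⁺] + K1K2/[H⁺]²) = 1 / (1 + 10^+1.37 + 10^-0.41)
   = 1 / (1 + 23.442 + 0.38905) = 1/24.831 = 0.04027
[CO2*] = α₀ × DIC = 0.04027 × 2.11 = 0.0850 mmol/kg

[CO2*] = 0.0850 mmol/kg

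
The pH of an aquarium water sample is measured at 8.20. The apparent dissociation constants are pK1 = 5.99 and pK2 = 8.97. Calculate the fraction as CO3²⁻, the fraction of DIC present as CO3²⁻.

α₂ = 0.144

α₂ = 1 / (1 + [H⁺]/K2 + [H⁺]²/(K1K2)) = 1 / (1 + 10^+0.77 + 10^-1.44)
   = 1 / (1 + 5.8884 + 0.036308) = 1/6.9247 = 0.1444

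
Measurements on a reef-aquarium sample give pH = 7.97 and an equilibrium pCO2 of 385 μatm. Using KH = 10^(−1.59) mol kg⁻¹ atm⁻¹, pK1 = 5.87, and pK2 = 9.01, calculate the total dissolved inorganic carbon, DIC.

[CO2*] = KH · pCO2 = 10^(−1.59) × 385×10^-6 = 9.896×10^-6 mol/kg
α₀ = 1/(1 + K1/[H⁺] + K1K2/[H⁺]²) = 1/(1 + 10^+2.10 + 10^+1.06) = 0.007227
DIC = [CO2*]/α₀ = 9.896×10^-6 / 0.007227 = 1.37 mmol/kg

DIC = 1.37 mmol/kg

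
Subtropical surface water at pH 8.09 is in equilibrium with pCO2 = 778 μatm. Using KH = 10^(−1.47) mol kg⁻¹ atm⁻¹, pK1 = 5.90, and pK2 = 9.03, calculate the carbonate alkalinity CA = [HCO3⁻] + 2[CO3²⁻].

[CO2*] = KH · pCO2 = 10^(−1.47) × 778×10^-6 = 2.636×10^-5 mol/kg
α₀ = 1/(1 + K1/[H⁺] + K1K2/[H⁺]²) = 1/(1 + 10^+2.19 + 10^+1.25) = 0.005758
DIC = [CO2*]/α₀ = 2.636×10^-5 / 0.005758 = 4.578 mmol/kg
CA = (α₁ + 2α₂)·DIC = (0.8918 + 2×0.1024) × 4.578 = 5.02 mmol/kg

CA = 5.02 mmol/kg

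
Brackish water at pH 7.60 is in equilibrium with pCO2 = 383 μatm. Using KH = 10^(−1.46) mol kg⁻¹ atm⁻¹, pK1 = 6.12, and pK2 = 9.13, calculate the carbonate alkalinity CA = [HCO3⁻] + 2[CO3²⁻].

CA = 0.425 mmol/kg

[CO2*] = KH · pCO2 = 10^(−1.46) × 383×10^-6 = 1.328×10^-5 mol/kg
α₀ = 1/(1 + K1/[H⁺] + K1K2/[H⁺]²) = 1/(1 + 10^+1.48 + 10^-0.05) = 0.03116
DIC = [CO2*]/α₀ = 1.328×10^-5 / 0.03116 = 0.4262 mmol/kg
CA = (α₁ + 2α₂)·DIC = (0.9411 + 2×0.02777) × 0.4262 = 0.425 mmol/kg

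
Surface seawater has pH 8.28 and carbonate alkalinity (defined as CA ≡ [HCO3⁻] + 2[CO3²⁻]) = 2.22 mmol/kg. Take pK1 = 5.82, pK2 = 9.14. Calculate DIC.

DIC = 1.99 mmol/kg

CA = [HCO3⁻] + 2[CO3²⁻] = (α₁ + 2α₂)·DIC
At pH 8.28: [H⁺]/K1 = 10^-2.46 = 0.0034674, K2/[H⁺] = 10^-0.86 = 0.13804
α₁ = 1/(1 + 0.0034674 + 0.13804) = 1/1.1415 = 0.8760; α₂ = α₁·K2/[H⁺] = 0.1209
α₁ + 2α₂ = 1.1179
DIC = CA / (α₁ + 2α₂) = 2.22 / 1.1179 = 1.99 mmol/kg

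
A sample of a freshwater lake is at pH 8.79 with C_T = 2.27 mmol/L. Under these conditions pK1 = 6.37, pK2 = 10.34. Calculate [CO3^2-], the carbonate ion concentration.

[CO3²⁻] = 0.0620 mmol/L

α₂ = 1 / (1 + [H⁺]/K2 + [H⁺]²/(K1K2)) = 1 / (1 + 10^+1.55 + 10^-0.87)
   = 1 / (1 + 35.481 + 0.13490) = 1/36.616 = 0.02731
[CO3²⁻] = α₂ × DIC = 0.02731 × 2.27 = 0.0620 mmol/L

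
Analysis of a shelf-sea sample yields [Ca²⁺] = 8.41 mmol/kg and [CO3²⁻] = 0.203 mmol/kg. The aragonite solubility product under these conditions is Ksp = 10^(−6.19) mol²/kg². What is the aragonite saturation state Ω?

Ksp = 10^(−6.19) = 6.457×10^-7
Ω = [Ca²⁺][CO3²⁻]/Ksp = (8.41×10^-3)(0.203×10^-3) / 6.457×10^-7 = 2.64

Ω = 2.64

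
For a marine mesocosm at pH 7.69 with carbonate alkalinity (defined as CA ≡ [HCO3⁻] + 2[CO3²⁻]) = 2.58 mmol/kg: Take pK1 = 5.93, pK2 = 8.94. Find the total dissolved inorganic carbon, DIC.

DIC = 2.49 mmol/kg

CA = [HCO3⁻] + 2[CO3²⁻] = (α₁ + 2α₂)·DIC
At pH 7.69: [H⁺]/K1 = 10^-1.76 = 0.017378, K2/[H⁺] = 10^-1.25 = 0.056234
α₁ = 1/(1 + 0.017378 + 0.056234) = 1/1.0736 = 0.9314; α₂ = α₁·K2/[H⁺] = 0.05238
α₁ + 2α₂ = 1.0362
DIC = CA / (α₁ + 2α₂) = 2.58 / 1.0362 = 2.49 mmol/kg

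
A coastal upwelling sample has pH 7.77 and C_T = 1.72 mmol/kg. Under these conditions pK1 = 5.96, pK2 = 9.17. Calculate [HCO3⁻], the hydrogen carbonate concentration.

[HCO3⁻] = 1.63 mmol/kg

α₁ = 1 / (1 + [H⁺]/K1 + K2/[H⁺]) = 1 / (1 + 10^-1.81 + 10^-1.40)
   = 1 / (1 + 0.015488 + 0.039811) = 1/1.0553 = 0.9476
[HCO3⁻] = α₁ × DIC = 0.9476 × 1.72 = 1.63 mmol/kg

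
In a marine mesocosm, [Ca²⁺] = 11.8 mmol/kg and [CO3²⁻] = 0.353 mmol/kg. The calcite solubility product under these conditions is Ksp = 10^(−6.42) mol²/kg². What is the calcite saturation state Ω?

Ksp = 10^(−6.42) = 3.802×10^-7
Ω = [Ca²⁺][CO3²⁻]/Ksp = (11.8×10^-3)(0.353×10^-3) / 3.802×10^-7 = 11.0

Ω = 11.0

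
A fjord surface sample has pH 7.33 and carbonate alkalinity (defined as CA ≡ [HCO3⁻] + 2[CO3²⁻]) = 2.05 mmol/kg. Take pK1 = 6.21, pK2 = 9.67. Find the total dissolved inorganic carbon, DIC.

DIC = 2.19 mmol/kg

CA = [HCO3⁻] + 2[CO3²⁻] = (α₁ + 2α₂)·DIC
At pH 7.33: [H⁺]/K1 = 10^-1.12 = 0.075858, K2/[H⁺] = 10^-2.34 = 0.0045709
α₁ = 1/(1 + 0.075858 + 0.0045709) = 1/1.0804 = 0.9256; α₂ = α₁·K2/[H⁺] = 0.004231
α₁ + 2α₂ = 0.9340
DIC = CA / (α₁ + 2α₂) = 2.05 / 0.9340 = 2.19 mmol/kg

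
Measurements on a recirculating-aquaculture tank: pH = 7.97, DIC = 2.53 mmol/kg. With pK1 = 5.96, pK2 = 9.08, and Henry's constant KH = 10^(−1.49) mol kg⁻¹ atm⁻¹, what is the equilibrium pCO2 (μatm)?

pCO2 = 703 μatm

α₀ = 1 / (1 + K1/[H⁺] + K1K2/[H⁺]²) = 1 / (1 + 10^+2.01 + 10^+0.90)
   = 1 / (1 + 102.33 + 7.9433) = 1/111.27 = 0.008987
[CO2*] = α₀ × DIC = 0.008987 × 2.53 = 0.02274 mmol/kg
pCO2 = [CO2*]/KH = 2.274×10^-5 / 3.236×10^-2 = 703 μatm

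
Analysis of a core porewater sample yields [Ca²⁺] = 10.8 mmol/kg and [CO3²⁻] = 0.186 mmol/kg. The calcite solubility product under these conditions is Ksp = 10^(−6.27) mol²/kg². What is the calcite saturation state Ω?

Ω = 3.74

Ksp = 10^(−6.27) = 5.370×10^-7
Ω = [Ca²⁺][CO3²⁻]/Ksp = (10.8×10^-3)(0.186×10^-3) / 5.370×10^-7 = 3.74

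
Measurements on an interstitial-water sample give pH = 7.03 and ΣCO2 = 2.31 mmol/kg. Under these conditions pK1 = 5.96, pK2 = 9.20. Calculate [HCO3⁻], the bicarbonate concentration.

[HCO3⁻] = 2.12 mmol/kg

α₁ = 1 / (1 + [H⁺]/K1 + K2/[H⁺]) = 1 / (1 + 10^-1.07 + 10^-2.17)
   = 1 / (1 + 0.085114 + 0.0067608) = 1/1.0919 = 0.9159
[HCO3⁻] = α₁ × DIC = 0.9159 × 2.31 = 2.12 mmol/kg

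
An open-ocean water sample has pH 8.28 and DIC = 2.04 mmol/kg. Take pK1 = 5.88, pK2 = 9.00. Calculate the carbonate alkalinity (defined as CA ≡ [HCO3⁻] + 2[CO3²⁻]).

CA = 2.36 mmol/kg

CA = [HCO3⁻] + 2[CO3²⁻] = (α₁ + 2α₂)·DIC
At pH 8.28: [H⁺]/K1 = 10^-2.40 = 0.0039811, K2/[H⁺] = 10^-0.72 = 0.19055
α₁ = 1/(1 + 0.0039811 + 0.19055) = 1/1.1945 = 0.8372; α₂ = α₁·K2/[H⁺] = 0.1595
α₁ + 2α₂ = 1.1562
CA = 1.1562 × 2.04 = 2.36 mmol/kg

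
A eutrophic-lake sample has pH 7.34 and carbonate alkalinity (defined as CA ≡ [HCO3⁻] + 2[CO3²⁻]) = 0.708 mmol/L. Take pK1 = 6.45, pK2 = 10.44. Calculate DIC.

CA = [HCO3⁻] + 2[CO3²⁻] = (α₁ + 2α₂)·DIC
At pH 7.34: [H⁺]/K1 = 10^-0.89 = 0.12882, K2/[H⁺] = 10^-3.10 = 0.00079433
α₁ = 1/(1 + 0.12882 + 0.00079433) = 1/1.1296 = 0.8853; α₂ = α₁·K2/[H⁺] = 0.0007032
α₁ + 2α₂ = 0.8867
DIC = CA / (α₁ + 2α₂) = 0.708 / 0.8867 = 0.799 mmol/L

DIC = 0.799 mmol/L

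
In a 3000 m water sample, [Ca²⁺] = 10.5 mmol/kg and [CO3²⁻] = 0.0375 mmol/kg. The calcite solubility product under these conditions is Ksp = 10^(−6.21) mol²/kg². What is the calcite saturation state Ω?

Ksp = 10^(−6.21) = 6.166×10^-7
Ω = [Ca²⁺][CO3²⁻]/Ksp = (10.5×10^-3)(0.0375×10^-3) / 6.166×10^-7 = 0.639

Ω = 0.639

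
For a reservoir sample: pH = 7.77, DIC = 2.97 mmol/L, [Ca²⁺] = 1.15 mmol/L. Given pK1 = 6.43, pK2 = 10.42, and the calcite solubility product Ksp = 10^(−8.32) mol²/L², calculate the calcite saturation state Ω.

α₂ = 1 / (1 + [H⁺]/K2 + [H⁺]²/(K1K2)) = 1 / (1 + 10^+2.65 + 10^+1.31)
   = 1 / (1 + 446.68 + 20.417) = 1/468.10 = 0.002136
[CO3²⁻] = α₂ × DIC = 0.002136 × 2.97 = 0.006345 mmol/L = 6.345 μmol/L
Ksp = 10^(−8.32) = 4.786×10^-9
Ω = [Ca²⁺][CO3²⁻]/Ksp = (1.15×10^-3)(6.345×10^-6) / 4.786×10^-9 = 1.52

Ω = 1.52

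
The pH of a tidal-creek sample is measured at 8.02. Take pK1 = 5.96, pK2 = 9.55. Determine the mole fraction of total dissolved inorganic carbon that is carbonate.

α₂ = 1 / (1 + [H⁺]/K2 + [H⁺]²/(K1K2)) = 1 / (1 + 10^+1.53 + 10^-0.53)
   = 1 / (1 + 33.884 + 0.29512) = 1/35.180 = 0.02843

α₂ = 0.0284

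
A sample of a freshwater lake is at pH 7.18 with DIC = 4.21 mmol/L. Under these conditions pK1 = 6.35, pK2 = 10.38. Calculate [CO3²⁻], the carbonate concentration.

α₂ = 1 / (1 + [H⁺]/K2 + [H⁺]²/(K1K2)) = 1 / (1 + 10^+3.20 + 10^+2.37)
   = 1 / (1 + 1584.9 + 234.42) = 1/1820.3 = 0.0005494
[CO3²⁻] = α₂ × DIC = 0.0005494 × 4.21 = 0.00231 mmol/L = 2.31 μmol/L

[CO3²⁻] = 2.31 μmol/L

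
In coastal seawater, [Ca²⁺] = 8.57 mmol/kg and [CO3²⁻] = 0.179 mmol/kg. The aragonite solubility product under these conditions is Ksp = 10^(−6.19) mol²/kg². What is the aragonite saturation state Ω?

Ω = 2.38

Ksp = 10^(−6.19) = 6.457×10^-7
Ω = [Ca²⁺][CO3²⁻]/Ksp = (8.57×10^-3)(0.179×10^-3) / 6.457×10^-7 = 2.38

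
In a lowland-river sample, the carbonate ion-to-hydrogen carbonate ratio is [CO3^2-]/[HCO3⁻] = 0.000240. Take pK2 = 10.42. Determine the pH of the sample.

From K2 = [H⁺][CO3^2-]/[HCO3⁻]:  pH = pK2 + log₁₀([CO3^2-]/[HCO3⁻])
log₁₀(0.000240) = -3.620
pH = 10.42 + (-3.620) = 6.80

pH = 6.80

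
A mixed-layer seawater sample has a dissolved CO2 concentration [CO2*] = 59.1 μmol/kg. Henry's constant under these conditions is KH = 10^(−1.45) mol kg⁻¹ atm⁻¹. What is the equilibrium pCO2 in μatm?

pCO2 = 1670 μatm

KH = 10^(−1.45) = 3.548×10^-2 mol kg⁻¹ atm⁻¹
pCO2 = [CO2*]/KH = 59.1×10^-6 / 3.548×10^-2 = 1.67×10^-3 atm = 1670 μatm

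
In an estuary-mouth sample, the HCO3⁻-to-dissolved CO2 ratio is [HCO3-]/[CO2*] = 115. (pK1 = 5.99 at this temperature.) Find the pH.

pH = 8.05

From K1 = [H⁺][HCO3-]/[CO2*]:  pH = pK1 + log₁₀([HCO3-]/[CO2*])
log₁₀(115) = +2.061
pH = 5.99 + (+2.061) = 8.05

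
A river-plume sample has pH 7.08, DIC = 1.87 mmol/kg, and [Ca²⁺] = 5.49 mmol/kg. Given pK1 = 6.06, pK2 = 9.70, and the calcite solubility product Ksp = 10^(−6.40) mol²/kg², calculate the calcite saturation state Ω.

Ω = 0.0563

α₂ = 1 / (1 + [H⁺]/K2 + [H⁺]²/(K1K2)) = 1 / (1 + 10^+2.62 + 10^+1.60)
   = 1 / (1 + 416.87 + 39.811) = 1/457.68 = 0.002185
[CO3²⁻] = α₂ × DIC = 0.002185 × 1.87 = 0.004086 mmol/kg = 4.086 μmol/kg
Ksp = 10^(−6.40) = 3.981×10^-7
Ω = [Ca²⁺][CO3²⁻]/Ksp = (5.49×10^-3)(4.086×10^-6) / 3.981×10^-7 = 0.0563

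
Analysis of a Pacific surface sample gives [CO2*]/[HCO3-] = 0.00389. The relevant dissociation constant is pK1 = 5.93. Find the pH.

pH = 8.34

From K1 = [H⁺][HCO3-]/[CO2*]:  pH = pK1 − log₁₀([CO2*]/[HCO3-])
log₁₀(0.00389) = -2.410
pH = 5.93 − (-2.410) = 8.34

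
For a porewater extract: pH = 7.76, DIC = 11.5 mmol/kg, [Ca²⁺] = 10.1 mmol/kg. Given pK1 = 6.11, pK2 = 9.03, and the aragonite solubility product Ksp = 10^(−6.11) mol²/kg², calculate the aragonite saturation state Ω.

Ω = 7.47

α₂ = 1 / (1 + [H⁺]/K2 + [H⁺]²/(K1K2)) = 1 / (1 + 10^+1.27 + 10^-0.38)
   = 1 / (1 + 18.621 + 0.41687) = 1/20.038 = 0.04991
[CO3²⁻] = α₂ × DIC = 0.04991 × 11.5 = 0.5739 mmol/kg
Ksp = 10^(−6.11) = 7.762×10^-7
Ω = [Ca²⁺][CO3²⁻]/Ksp = (10.1×10^-3)(5.739×10^-4) / 7.762×10^-7 = 7.47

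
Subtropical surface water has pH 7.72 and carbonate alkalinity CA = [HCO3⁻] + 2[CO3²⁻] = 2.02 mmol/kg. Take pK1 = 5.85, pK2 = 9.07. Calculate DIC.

CA = [HCO3⁻] + 2[CO3²⁻] = (α₁ + 2α₂)·DIC
At pH 7.72: [H⁺]/K1 = 10^-1.87 = 0.013490, K2/[H⁺] = 10^-1.35 = 0.044668
α₁ = 1/(1 + 0.013490 + 0.044668) = 1/1.0582 = 0.9450; α₂ = α₁·K2/[H⁺] = 0.04221
α₁ + 2α₂ = 1.0295
DIC = CA / (α₁ + 2α₂) = 2.02 / 1.0295 = 1.96 mmol/kg

DIC = 1.96 mmol/kg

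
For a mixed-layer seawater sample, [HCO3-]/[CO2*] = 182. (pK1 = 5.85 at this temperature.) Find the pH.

From K1 = [H⁺][HCO3-]/[CO2*]:  pH = pK1 + log₁₀([HCO3-]/[CO2*])
log₁₀(182) = +2.260
pH = 5.85 + (+2.260) = 8.11

pH = 8.11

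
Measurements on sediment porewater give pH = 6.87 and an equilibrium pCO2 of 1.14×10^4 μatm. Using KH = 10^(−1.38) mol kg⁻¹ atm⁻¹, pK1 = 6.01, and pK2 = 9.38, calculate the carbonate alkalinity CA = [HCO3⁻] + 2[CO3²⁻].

CA = 3.46 mmol/kg

[CO2*] = KH · pCO2 = 10^(−1.38) × 1.14×10^4×10^-6 = 4.752×10^-4 mol/kg
α₀ = 1/(1 + K1/[H⁺] + K1K2/[H⁺]²) = 1/(1 + 10^+0.86 + 10^-1.65) = 0.1210
DIC = [CO2*]/α₀ = 4.752×10^-4 / 0.1210 = 3.929 mmol/kg
CA = (α₁ + 2α₂)·DIC = (0.8763 + 2×0.002708) × 3.929 = 3.46 mmol/kg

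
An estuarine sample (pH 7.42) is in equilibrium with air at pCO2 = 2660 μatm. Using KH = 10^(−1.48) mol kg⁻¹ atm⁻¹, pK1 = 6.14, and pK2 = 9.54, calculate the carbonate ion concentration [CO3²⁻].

[CO2*] = KH · pCO2 = 10^(−1.48) × 2660×10^-6 = 8.808×10^-5 mol/kg
α₀ = 1/(1 + K1/[H⁺] + K1K2/[H⁺]²) = 1/(1 + 10^+1.28 + 10^-0.84) = 0.04951
DIC = [CO2*]/α₀ = 8.808×10^-5 / 0.04951 = 1.779 mmol/kg
[CO3²⁻] = α₂·DIC; α₂ = 0.007156, so [CO3²⁻] = 0.007156 × 1.779 = 0.0127 mmol/kg = 12.7 μmol/kg

[CO3²⁻] = 12.7 μmol/kg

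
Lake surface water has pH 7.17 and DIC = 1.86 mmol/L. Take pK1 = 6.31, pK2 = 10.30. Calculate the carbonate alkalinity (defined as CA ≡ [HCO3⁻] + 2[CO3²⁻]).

CA = [HCO3⁻] + 2[CO3²⁻] = (α₁ + 2α₂)·DIC
At pH 7.17: [H⁺]/K1 = 10^-0.86 = 0.13804, K2/[H⁺] = 10^-3.13 = 0.00074131
α₁ = 1/(1 + 0.13804 + 0.00074131) = 1/1.1388 = 0.8781; α₂ = α₁·K2/[H⁺] = 0.0006510
α₁ + 2α₂ = 0.8794
CA = 0.8794 × 1.86 = 1.64 mmol/L

CA = 1.64 mmol/L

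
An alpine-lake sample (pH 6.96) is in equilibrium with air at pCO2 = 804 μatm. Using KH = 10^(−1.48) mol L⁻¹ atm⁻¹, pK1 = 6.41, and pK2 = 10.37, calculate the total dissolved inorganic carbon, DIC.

DIC = 0.121 mmol/L

[CO2*] = KH · pCO2 = 10^(−1.48) × 804×10^-6 = 2.662×10^-5 mol/L
α₀ = 1/(1 + K1/[H⁺] + K1K2/[H⁺]²) = 1/(1 + 10^+0.55 + 10^-2.86) = 0.2198
DIC = [CO2*]/α₀ = 2.662×10^-5 / 0.2198 = 0.121 mmol/L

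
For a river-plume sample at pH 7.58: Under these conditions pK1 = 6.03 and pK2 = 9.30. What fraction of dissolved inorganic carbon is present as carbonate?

α₂ = 1 / (1 + [H⁺]/K2 + [H⁺]²/(K1K2)) = 1 / (1 + 10^+1.72 + 10^+0.17)
   = 1 / (1 + 52.481 + 1.4791) = 1/54.960 = 0.01820

α₂ = 0.0182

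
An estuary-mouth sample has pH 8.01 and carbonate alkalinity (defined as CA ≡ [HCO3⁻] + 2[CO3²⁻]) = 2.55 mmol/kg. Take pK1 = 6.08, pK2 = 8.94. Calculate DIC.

DIC = 2.33 mmol/kg

CA = [HCO3⁻] + 2[CO3²⁻] = (α₁ + 2α₂)·DIC
At pH 8.01: [H⁺]/K1 = 10^-1.93 = 0.011749, K2/[H⁺] = 10^-0.93 = 0.11749
α₁ = 1/(1 + 0.011749 + 0.11749) = 1/1.1292 = 0.8856; α₂ = α₁·K2/[H⁺] = 0.1040
α₁ + 2α₂ = 1.0936
DIC = CA / (α₁ + 2α₂) = 2.55 / 1.0936 = 2.33 mmol/kg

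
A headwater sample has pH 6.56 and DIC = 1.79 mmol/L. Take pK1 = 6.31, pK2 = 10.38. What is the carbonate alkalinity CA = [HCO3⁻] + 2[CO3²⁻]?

CA = 1.15 mmol/L

CA = [HCO3⁻] + 2[CO3²⁻] = (α₁ + 2α₂)·DIC
At pH 6.56: [H⁺]/K1 = 10^-0.25 = 0.56234, K2/[H⁺] = 10^-3.82 = 0.00015136
α₁ = 1/(1 + 0.56234 + 0.00015136) = 1/1.5625 = 0.6400; α₂ = α₁·K2/[H⁺] = 9.687×10^-5
α₁ + 2α₂ = 0.6402
CA = 0.6402 × 1.79 = 1.15 mmol/L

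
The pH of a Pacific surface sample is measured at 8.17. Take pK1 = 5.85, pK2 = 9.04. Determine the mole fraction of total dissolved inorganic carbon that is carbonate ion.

α₂ = 0.118

α₂ = 1 / (1 + [H⁺]/K2 + [H⁺]²/(K1K2)) = 1 / (1 + 10^+0.87 + 10^-1.45)
   = 1 / (1 + 7.4131 + 0.035481) = 1/8.4486 = 0.1184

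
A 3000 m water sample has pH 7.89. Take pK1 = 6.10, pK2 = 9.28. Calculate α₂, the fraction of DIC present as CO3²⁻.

α₂ = 1 / (1 + [H⁺]/K2 + [H⁺]²/(K1K2)) = 1 / (1 + 10^+1.39 + 10^-0.40)
   = 1 / (1 + 24.547 + 0.39811) = 1/25.945 = 0.03854

α₂ = 0.0385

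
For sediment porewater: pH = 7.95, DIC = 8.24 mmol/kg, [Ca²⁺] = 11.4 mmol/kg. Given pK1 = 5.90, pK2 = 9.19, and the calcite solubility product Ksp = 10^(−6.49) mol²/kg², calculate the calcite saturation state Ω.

α₂ = 1 / (1 + [H⁺]/K2 + [H⁺]²/(K1K2)) = 1 / (1 + 10^+1.24 + 10^-0.81)
   = 1 / (1 + 17.378 + 0.15488) = 1/18.533 = 0.05396
[CO3²⁻] = α₂ × DIC = 0.05396 × 8.24 = 0.4446 mmol/kg
Ksp = 10^(−6.49) = 3.236×10^-7
Ω = [Ca²⁺][CO3²⁻]/Ksp = (11.4×10^-3)(4.446×10^-4) / 3.236×10^-7 = 15.7

Ω = 15.7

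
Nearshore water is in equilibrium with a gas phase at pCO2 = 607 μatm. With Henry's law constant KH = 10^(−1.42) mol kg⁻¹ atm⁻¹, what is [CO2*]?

[CO2*] = 23.1 μmol/kg

KH = 10^(−1.42) = 3.802×10^-2 mol kg⁻¹ atm⁻¹
[CO2*] = KH · pCO2 = 3.802×10^-2 × 607×10^-6 atm = 2.31×10^-5 mol/kg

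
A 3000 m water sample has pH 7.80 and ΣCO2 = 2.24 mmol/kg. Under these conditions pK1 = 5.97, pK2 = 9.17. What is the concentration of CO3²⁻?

[CO3²⁻] = 0.0904 mmol/kg

α₂ = 1 / (1 + [H⁺]/K2 + [H⁺]²/(K1K2)) = 1 / (1 + 10^+1.37 + 10^-0.46)
   = 1 / (1 + 23.442 + 0.34674) = 1/24.789 = 0.04034
[CO3²⁻] = α₂ × DIC = 0.04034 × 2.24 = 0.0904 mmol/kg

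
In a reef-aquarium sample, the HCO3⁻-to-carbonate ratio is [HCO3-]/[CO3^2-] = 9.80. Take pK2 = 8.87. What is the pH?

From K2 = [H⁺][CO3^2-]/[HCO3-]:  pH = pK2 − log₁₀([HCO3-]/[CO3^2-])
log₁₀(9.80) = +0.991
pH = 8.87 − (+0.991) = 7.88

pH = 7.88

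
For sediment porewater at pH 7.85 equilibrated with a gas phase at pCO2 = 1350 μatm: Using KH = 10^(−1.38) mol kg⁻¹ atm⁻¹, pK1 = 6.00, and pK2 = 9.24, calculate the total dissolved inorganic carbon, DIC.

DIC = 4.20 mmol/kg

[CO2*] = KH · pCO2 = 10^(−1.38) × 1350×10^-6 = 5.628×10^-5 mol/kg
α₀ = 1/(1 + K1/[H⁺] + K1K2/[H⁺]²) = 1/(1 + 10^+1.85 + 10^+0.46) = 0.01339
DIC = [CO2*]/α₀ = 5.628×10^-5 / 0.01339 = 4.20 mmol/kg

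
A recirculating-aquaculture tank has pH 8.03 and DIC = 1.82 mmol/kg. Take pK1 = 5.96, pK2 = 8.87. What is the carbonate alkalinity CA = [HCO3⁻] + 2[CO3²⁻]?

CA = [HCO3⁻] + 2[CO3²⁻] = (α₁ + 2α₂)·DIC
At pH 8.03: [H⁺]/K1 = 10^-2.07 = 0.0085114, K2/[H⁺] = 10^-0.84 = 0.14454
α₁ = 1/(1 + 0.0085114 + 0.14454) = 1/1.1531 = 0.8673; α₂ = α₁·K2/[H⁺] = 0.1254
α₁ + 2α₂ = 1.1180
CA = 1.1180 × 1.82 = 2.03 mmol/kg

CA = 2.03 mmol/kg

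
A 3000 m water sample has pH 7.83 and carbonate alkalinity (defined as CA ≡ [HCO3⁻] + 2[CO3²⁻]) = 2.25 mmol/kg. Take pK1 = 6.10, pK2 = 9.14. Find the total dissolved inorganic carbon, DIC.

CA = [HCO3⁻] + 2[CO3²⁻] = (α₁ + 2α₂)·DIC
At pH 7.83: [H⁺]/K1 = 10^-1.73 = 0.018621, K2/[H⁺] = 10^-1.31 = 0.048978
α₁ = 1/(1 + 0.018621 + 0.048978) = 1/1.0676 = 0.9367; α₂ = α₁·K2/[H⁺] = 0.04588
α₁ + 2α₂ = 1.0284
DIC = CA / (α₁ + 2α₂) = 2.25 / 1.0284 = 2.19 mmol/kg

DIC = 2.19 mmol/kg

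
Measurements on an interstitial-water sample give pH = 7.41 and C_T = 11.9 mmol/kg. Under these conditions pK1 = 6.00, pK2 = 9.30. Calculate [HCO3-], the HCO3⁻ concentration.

[HCO3⁻] = 11.3 mmol/kg

α₁ = 1 / (1 + [H⁺]/K1 + K2/[H⁺]) = 1 / (1 + 10^-1.41 + 10^-1.89)
   = 1 / (1 + 0.038905 + 0.012882) = 1/1.0518 = 0.9508
[HCO3⁻] = α₁ × DIC = 0.9508 × 11.9 = 11.3 mmol/kg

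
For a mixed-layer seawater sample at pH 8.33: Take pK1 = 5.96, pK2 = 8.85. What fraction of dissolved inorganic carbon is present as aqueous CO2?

α₀ = 1 / (1 + K1/[H⁺] + K1K2/[H⁺]²) = 1 / (1 + 10^+2.37 + 10^+1.85)
   = 1 / (1 + 234.42 + 70.795) = 1/306.22 = 0.003266

α₀ = 0.00327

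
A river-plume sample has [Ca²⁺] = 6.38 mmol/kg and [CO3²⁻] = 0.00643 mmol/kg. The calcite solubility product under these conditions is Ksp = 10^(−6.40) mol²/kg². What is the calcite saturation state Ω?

Ω = 0.103

Ksp = 10^(−6.40) = 3.981×10^-7
Ω = [Ca²⁺][CO3²⁻]/Ksp = (6.38×10^-3)(0.00643×10^-3) / 3.981×10^-7 = 0.103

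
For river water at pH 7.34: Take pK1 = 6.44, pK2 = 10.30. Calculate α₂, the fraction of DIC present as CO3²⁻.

α₂ = 0.000973

α₂ = 1 / (1 + [H⁺]/K2 + [H⁺]²/(K1K2)) = 1 / (1 + 10^+2.96 + 10^+2.06)
   = 1 / (1 + 912.01 + 114.82) = 1/1027.8 = 0.0009729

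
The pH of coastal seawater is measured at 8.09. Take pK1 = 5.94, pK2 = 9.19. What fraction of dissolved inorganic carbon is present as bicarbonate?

α₁ = 1 / (1 + [H⁺]/K1 + K2/[H⁺]) = 1 / (1 + 10^-2.15 + 10^-1.10)
   = 1 / (1 + 0.0070795 + 0.079433) = 1/1.0865 = 0.9204

α₁ = 0.920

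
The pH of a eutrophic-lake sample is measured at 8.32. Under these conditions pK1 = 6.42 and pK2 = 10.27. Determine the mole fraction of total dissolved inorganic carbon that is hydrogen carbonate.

α₁ = 1 / (1 + [H⁺]/K1 + K2/[H⁺]) = 1 / (1 + 10^-1.90 + 10^-1.95)
   = 1 / (1 + 0.012589 + 0.011220) = 1/1.0238 = 0.9767

α₁ = 0.977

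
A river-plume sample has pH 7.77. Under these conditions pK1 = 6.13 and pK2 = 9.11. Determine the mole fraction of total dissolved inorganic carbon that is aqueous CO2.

α₀ = 0.0214

α₀ = 1 / (1 + K1/[H⁺] + K1K2/[H⁺]²) = 1 / (1 + 10^+1.64 + 10^+0.30)
   = 1 / (1 + 43.652 + 1.9953) = 1/46.647 = 0.02144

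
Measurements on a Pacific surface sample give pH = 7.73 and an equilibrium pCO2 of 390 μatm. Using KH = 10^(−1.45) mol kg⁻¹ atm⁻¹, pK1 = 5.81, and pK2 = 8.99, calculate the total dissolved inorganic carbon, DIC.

DIC = 1.23 mmol/kg

[CO2*] = KH · pCO2 = 10^(−1.45) × 390×10^-6 = 1.384×10^-5 mol/kg
α₀ = 1/(1 + K1/[H⁺] + K1K2/[H⁺]²) = 1/(1 + 10^+1.92 + 10^+0.66) = 0.01127
DIC = [CO2*]/α₀ = 1.384×10^-5 / 0.01127 = 1.23 mmol/kg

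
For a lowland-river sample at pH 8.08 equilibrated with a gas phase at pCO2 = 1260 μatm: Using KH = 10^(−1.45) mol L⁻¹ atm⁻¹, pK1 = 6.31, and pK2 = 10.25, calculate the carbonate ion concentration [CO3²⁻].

[CO2*] = KH · pCO2 = 10^(−1.45) × 1260×10^-6 = 4.471×10^-5 mol/L
α₀ = 1/(1 + K1/[H⁺] + K1K2/[H⁺]²) = 1/(1 + 10^+1.77 + 10^-0.40) = 0.01659
DIC = [CO2*]/α₀ = 4.471×10^-5 / 0.01659 = 2.695 mmol/L
[CO3²⁻] = α₂·DIC; α₂ = 0.006604, so [CO3²⁻] = 0.006604 × 2.695 = 0.0178 mmol/L = 17.8 μmol/L

[CO3²⁻] = 17.8 μmol/L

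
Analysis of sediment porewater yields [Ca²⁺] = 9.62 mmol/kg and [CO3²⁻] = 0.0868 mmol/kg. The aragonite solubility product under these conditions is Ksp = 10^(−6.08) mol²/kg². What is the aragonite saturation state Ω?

Ksp = 10^(−6.08) = 8.318×10^-7
Ω = [Ca²⁺][CO3²⁻]/Ksp = (9.62×10^-3)(0.0868×10^-3) / 8.318×10^-7 = 1.00

Ω = 1.00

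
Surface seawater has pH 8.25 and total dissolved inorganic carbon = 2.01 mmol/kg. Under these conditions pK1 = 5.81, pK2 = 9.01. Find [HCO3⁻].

α₁ = 1 / (1 + [H⁺]/K1 + K2/[H⁺]) = 1 / (1 + 10^-2.44 + 10^-0.76)
   = 1 / (1 + 0.0036308 + 0.17378) = 1/1.1774 = 0.8493
[HCO3⁻] = α₁ × DIC = 0.8493 × 2.01 = 1.71 mmol/kg

[HCO3⁻] = 1.71 mmol/kg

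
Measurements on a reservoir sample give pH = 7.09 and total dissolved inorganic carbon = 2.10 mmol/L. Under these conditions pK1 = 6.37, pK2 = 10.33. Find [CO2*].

[CO2*] = 0.336 mmol/L

α₀ = 1 / (1 + K1/[H⁺] + K1K2/[H⁺]²) = 1 / (1 + 10^+0.72 + 10^-2.52)
   = 1 / (1 + 5.2481 + 0.0030200) = 1/6.2511 = 0.1600
[CO2*] = α₀ × DIC = 0.1600 × 2.10 = 0.336 mmol/L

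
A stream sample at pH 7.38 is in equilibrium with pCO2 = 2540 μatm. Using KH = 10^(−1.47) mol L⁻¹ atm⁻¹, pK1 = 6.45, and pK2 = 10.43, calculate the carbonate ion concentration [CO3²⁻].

[CO3²⁻] = 0.653 μmol/L

[CO2*] = KH · pCO2 = 10^(−1.47) × 2540×10^-6 = 8.607×10^-5 mol/L
α₀ = 1/(1 + K1/[H⁺] + K1K2/[H⁺]²) = 1/(1 + 10^+0.93 + 10^-2.12) = 0.1051
DIC = [CO2*]/α₀ = 8.607×10^-5 / 0.1051 = 0.8193 mmol/L
[CO3²⁻] = α₂·DIC; α₂ = 0.0007969, so [CO3²⁻] = 0.0007969 × 0.8193 = 0.000653 mmol/L = 0.653 μmol/L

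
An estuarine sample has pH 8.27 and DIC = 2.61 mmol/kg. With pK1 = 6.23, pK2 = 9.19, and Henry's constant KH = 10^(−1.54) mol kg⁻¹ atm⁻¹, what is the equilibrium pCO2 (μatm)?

α₀ = 1 / (1 + K1/[H⁺] + K1K2/[H⁺]²) = 1 / (1 + 10^+2.04 + 10^+1.12)
   = 1 / (1 + 109.65 + 13.183) = 1/123.83 = 0.008076
[CO2*] = α₀ × DIC = 0.008076 × 2.61 = 0.02108 mmol/kg
pCO2 = [CO2*]/KH = 2.108×10^-5 / 2.884×10^-2 = 731 μatm

pCO2 = 731 μatm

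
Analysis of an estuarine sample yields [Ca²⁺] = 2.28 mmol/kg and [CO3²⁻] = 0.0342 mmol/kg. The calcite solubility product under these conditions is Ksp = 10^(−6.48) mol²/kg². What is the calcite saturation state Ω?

Ksp = 10^(−6.48) = 3.311×10^-7
Ω = [Ca²⁺][CO3²⁻]/Ksp = (2.28×10^-3)(0.0342×10^-3) / 3.311×10^-7 = 0.235

Ω = 0.235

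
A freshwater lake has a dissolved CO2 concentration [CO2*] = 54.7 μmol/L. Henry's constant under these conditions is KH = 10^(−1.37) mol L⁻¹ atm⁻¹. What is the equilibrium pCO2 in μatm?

pCO2 = 1280 μatm

KH = 10^(−1.37) = 4.266×10^-2 mol L⁻¹ atm⁻¹
pCO2 = [CO2*]/KH = 54.7×10^-6 / 4.266×10^-2 = 1.28×10^-3 atm = 1280 μatm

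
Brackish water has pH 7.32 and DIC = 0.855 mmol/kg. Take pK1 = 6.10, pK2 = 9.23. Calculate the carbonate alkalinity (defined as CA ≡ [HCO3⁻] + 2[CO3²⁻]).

CA = [HCO3⁻] + 2[CO3²⁻] = (α₁ + 2α₂)·DIC
At pH 7.32: [H⁺]/K1 = 10^-1.22 = 0.060256, K2/[H⁺] = 10^-1.91 = 0.012303
α₁ = 1/(1 + 0.060256 + 0.012303) = 1/1.0726 = 0.9323; α₂ = α₁·K2/[H⁺] = 0.01147
α₁ + 2α₂ = 0.9553
CA = 0.9553 × 0.855 = 0.817 mmol/kg

CA = 0.817 mmol/kg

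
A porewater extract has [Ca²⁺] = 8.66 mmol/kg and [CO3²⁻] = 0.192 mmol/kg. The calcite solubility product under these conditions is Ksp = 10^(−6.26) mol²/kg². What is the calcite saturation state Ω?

Ksp = 10^(−6.26) = 5.495×10^-7
Ω = [Ca²⁺][CO3²⁻]/Ksp = (8.66×10^-3)(0.192×10^-3) / 5.495×10^-7 = 3.03

Ω = 3.03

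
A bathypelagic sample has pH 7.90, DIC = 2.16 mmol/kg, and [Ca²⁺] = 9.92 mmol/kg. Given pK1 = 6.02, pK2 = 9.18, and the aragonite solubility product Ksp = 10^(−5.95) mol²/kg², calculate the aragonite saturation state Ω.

α₂ = 1 / (1 + [H⁺]/K2 + [H⁺]²/(K1K2)) = 1 / (1 + 10^+1.28 + 10^-0.60)
   = 1 / (1 + 19.055 + 0.25119) = 1/20.306 = 0.04925
[CO3²⁻] = α₂ × DIC = 0.04925 × 2.16 = 0.1064 mmol/kg
Ksp = 10^(−5.95) = 1.122×10^-6
Ω = [Ca²⁺][CO3²⁻]/Ksp = (9.92×10^-3)(1.064×10^-4) / 1.122×10^-6 = 0.940

Ω = 0.940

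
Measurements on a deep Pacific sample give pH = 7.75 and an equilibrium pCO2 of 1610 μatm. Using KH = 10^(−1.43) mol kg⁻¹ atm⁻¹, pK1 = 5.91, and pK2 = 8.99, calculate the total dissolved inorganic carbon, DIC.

[CO2*] = KH · pCO2 = 10^(−1.43) × 1610×10^-6 = 5.982×10^-5 mol/kg
α₀ = 1/(1 + K1/[H⁺] + K1K2/[H⁺]²) = 1/(1 + 10^+1.84 + 10^+0.60) = 0.01348
DIC = [CO2*]/α₀ = 5.982×10^-5 / 0.01348 = 4.44 mmol/kg

DIC = 4.44 mmol/kg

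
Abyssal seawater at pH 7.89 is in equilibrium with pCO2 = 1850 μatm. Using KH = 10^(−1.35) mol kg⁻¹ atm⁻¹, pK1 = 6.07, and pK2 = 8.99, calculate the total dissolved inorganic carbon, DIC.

[CO2*] = KH · pCO2 = 10^(−1.35) × 1850×10^-6 = 8.264×10^-5 mol/kg
α₀ = 1/(1 + K1/[H⁺] + K1K2/[H⁺]²) = 1/(1 + 10^+1.82 + 10^+0.72) = 0.01383
DIC = [CO2*]/α₀ = 8.264×10^-5 / 0.01383 = 5.98 mmol/kg

DIC = 5.98 mmol/kg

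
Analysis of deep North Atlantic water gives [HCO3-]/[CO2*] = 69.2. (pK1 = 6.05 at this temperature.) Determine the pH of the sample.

From K1 = [H⁺][HCO3-]/[CO2*]:  pH = pK1 + log₁₀([HCO3-]/[CO2*])
log₁₀(69.2) = +1.840
pH = 6.05 + (+1.840) = 7.89

pH = 7.89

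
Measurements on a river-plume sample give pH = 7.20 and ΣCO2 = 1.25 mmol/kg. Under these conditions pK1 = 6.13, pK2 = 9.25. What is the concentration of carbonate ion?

[CO3²⁻] = 10.2 μmol/kg

α₂ = 1 / (1 + [H⁺]/K2 + [H⁺]²/(K1K2)) = 1 / (1 + 10^+2.05 + 10^+0.98)
   = 1 / (1 + 112.20 + 9.5499) = 1/122.75 = 0.008147
[CO3²⁻] = α₂ × DIC = 0.008147 × 1.25 = 0.0102 mmol/kg = 10.2 μmol/kg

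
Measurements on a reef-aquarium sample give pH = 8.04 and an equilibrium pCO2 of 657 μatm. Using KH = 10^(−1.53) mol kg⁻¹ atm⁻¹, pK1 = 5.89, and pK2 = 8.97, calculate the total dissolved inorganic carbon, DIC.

[CO2*] = KH · pCO2 = 10^(−1.53) × 657×10^-6 = 1.939×10^-5 mol/kg
α₀ = 1/(1 + K1/[H⁺] + K1K2/[H⁺]²) = 1/(1 + 10^+2.15 + 10^+1.22) = 0.006295
DIC = [CO2*]/α₀ = 1.939×10^-5 / 0.006295 = 3.08 mmol/kg

DIC = 3.08 mmol/kg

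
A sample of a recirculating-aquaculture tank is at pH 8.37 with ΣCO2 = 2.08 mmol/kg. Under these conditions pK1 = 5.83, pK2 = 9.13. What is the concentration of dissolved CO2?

α₀ = 1 / (1 + K1/[H⁺] + K1K2/[H⁺]²) = 1 / (1 + 10^+2.54 + 10^+1.78)
   = 1 / (1 + 346.74 + 60.256) = 1/407.99 = 0.002451
[CO2*] = α₀ × DIC = 0.002451 × 2.08 = 0.00510 mmol/kg = 5.10 μmol/kg

[CO2*] = 5.10 μmol/kg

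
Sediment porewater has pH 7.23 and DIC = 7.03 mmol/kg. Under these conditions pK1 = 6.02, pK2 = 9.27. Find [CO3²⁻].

[CO3²⁻] = 0.0599 mmol/kg

α₂ = 1 / (1 + [H⁺]/K2 + [H⁺]²/(K1K2)) = 1 / (1 + 10^+2.04 + 10^+0.83)
   = 1 / (1 + 109.65 + 6.7608) = 1/117.41 = 0.008517
[CO3²⁻] = α₂ × DIC = 0.008517 × 7.03 = 0.0599 mmol/kg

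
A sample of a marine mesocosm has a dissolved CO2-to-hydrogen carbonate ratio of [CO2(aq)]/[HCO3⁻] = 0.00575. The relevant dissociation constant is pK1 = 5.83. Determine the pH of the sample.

pH = 8.07

From K1 = [H⁺][HCO3⁻]/[CO2(aq)]:  pH = pK1 − log₁₀([CO2(aq)]/[HCO3⁻])
log₁₀(0.00575) = -2.240
pH = 5.83 − (-2.240) = 8.07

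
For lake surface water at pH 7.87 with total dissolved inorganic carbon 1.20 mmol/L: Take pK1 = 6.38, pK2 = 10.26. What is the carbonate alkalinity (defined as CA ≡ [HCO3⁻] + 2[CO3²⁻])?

CA = 1.17 mmol/L

CA = [HCO3⁻] + 2[CO3²⁻] = (α₁ + 2α₂)·DIC
At pH 7.87: [H⁺]/K1 = 10^-1.49 = 0.032359, K2/[H⁺] = 10^-2.39 = 0.0040738
α₁ = 1/(1 + 0.032359 + 0.0040738) = 1/1.0364 = 0.9648; α₂ = α₁·K2/[H⁺] = 0.003931
α₁ + 2α₂ = 0.9727
CA = 0.9727 × 1.20 = 1.17 mmol/L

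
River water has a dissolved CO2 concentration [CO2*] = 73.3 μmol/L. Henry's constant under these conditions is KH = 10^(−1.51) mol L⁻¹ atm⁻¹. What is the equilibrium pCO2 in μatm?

KH = 10^(−1.51) = 3.090×10^-2 mol L⁻¹ atm⁻¹
pCO2 = [CO2*]/KH = 73.3×10^-6 / 3.090×10^-2 = 2.37×10^-3 atm = 2370 μatm

pCO2 = 2370 μatm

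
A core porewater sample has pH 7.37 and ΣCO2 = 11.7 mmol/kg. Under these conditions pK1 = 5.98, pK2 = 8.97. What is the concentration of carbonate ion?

α₂ = 1 / (1 + [H⁺]/K2 + [H⁺]²/(K1K2)) = 1 / (1 + 10^+1.60 + 10^+0.21)
   = 1 / (1 + 39.811 + 1.6218) = 1/42.433 = 0.02357
[CO3²⁻] = α₂ × DIC = 0.02357 × 11.7 = 0.276 mmol/kg

[CO3²⁻] = 0.276 mmol/kg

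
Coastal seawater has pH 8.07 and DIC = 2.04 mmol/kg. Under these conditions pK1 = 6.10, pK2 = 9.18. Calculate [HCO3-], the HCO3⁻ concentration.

α₁ = 1 / (1 + [H⁺]/K1 + K2/[H⁺]) = 1 / (1 + 10^-1.97 + 10^-1.11)
   = 1 / (1 + 0.010715 + 0.077625) = 1/1.0883 = 0.9188
[HCO3⁻] = α₁ × DIC = 0.9188 × 2.04 = 1.87 mmol/kg

[HCO3⁻] = 1.87 mmol/kg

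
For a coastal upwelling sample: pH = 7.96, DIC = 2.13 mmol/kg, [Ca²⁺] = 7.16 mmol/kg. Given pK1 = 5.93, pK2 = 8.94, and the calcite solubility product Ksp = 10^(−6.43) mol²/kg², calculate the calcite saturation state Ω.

α₂ = 1 / (1 + [H⁺]/K2 + [H⁺]²/(K1K2)) = 1 / (1 + 10^+0.98 + 10^-1.05)
   = 1 / (1 + 9.5499 + 0.089125) = 1/10.639 = 0.09399
[CO3²⁻] = α₂ × DIC = 0.09399 × 2.13 = 0.2002 mmol/kg
Ksp = 10^(−6.43) = 3.715×10^-7
Ω = [Ca²⁺][CO3²⁻]/Ksp = (7.16×10^-3)(2.002×10^-4) / 3.715×10^-7 = 3.86

Ω = 3.86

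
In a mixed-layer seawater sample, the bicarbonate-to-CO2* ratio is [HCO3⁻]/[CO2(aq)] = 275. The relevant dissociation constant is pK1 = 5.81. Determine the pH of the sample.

pH = 8.25

From K1 = [H⁺][HCO3⁻]/[CO2(aq)]:  pH = pK1 + log₁₀([HCO3⁻]/[CO2(aq)])
log₁₀(275) = +2.439
pH = 5.81 + (+2.439) = 8.25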